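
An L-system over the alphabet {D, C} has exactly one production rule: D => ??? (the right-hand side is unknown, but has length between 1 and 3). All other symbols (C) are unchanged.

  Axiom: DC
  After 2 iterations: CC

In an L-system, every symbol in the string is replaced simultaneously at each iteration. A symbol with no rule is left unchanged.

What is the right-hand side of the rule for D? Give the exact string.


Answer: C

Derivation:
Trying D => C:
  Step 0: DC
  Step 1: CC
  Step 2: CC
Matches the given result.


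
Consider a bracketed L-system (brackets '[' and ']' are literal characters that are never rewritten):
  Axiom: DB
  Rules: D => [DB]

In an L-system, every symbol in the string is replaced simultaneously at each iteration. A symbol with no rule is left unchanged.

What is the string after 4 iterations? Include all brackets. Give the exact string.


Step 0: DB
Step 1: [DB]B
Step 2: [[DB]B]B
Step 3: [[[DB]B]B]B
Step 4: [[[[DB]B]B]B]B

Answer: [[[[DB]B]B]B]B


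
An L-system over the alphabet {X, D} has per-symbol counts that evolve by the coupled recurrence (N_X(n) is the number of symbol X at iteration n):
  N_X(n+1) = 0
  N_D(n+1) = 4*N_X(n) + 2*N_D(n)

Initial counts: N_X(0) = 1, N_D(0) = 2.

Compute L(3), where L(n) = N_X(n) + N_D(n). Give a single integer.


Answer: 32

Derivation:
Step 0: N_X=1, N_D=2, L=3
Step 1: N_X=0, N_D=8, L=8
Step 2: N_X=0, N_D=16, L=16
Step 3: N_X=0, N_D=32, L=32


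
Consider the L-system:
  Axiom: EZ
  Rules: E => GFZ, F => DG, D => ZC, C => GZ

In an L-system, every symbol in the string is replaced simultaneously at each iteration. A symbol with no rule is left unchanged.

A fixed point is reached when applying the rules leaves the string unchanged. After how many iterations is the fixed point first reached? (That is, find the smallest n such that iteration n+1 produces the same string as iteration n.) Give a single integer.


Answer: 4

Derivation:
Step 0: EZ
Step 1: GFZZ
Step 2: GDGZZ
Step 3: GZCGZZ
Step 4: GZGZGZZ
Step 5: GZGZGZZ  (unchanged — fixed point at step 4)


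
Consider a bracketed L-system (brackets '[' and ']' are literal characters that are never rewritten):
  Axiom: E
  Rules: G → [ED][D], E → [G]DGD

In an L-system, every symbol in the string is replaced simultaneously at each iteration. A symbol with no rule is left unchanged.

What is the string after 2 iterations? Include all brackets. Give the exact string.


Answer: [[ED][D]]D[ED][D]D

Derivation:
Step 0: E
Step 1: [G]DGD
Step 2: [[ED][D]]D[ED][D]D


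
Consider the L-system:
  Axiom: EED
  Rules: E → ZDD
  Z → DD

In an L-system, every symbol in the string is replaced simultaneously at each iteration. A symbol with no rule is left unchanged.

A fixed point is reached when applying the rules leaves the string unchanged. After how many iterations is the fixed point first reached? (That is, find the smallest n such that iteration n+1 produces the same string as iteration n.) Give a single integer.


Step 0: EED
Step 1: ZDDZDDD
Step 2: DDDDDDDDD
Step 3: DDDDDDDDD  (unchanged — fixed point at step 2)

Answer: 2


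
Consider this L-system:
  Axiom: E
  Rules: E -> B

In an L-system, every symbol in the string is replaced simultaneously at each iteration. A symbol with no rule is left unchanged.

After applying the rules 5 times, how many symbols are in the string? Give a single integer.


Step 0: length = 1
Step 1: length = 1
Step 2: length = 1
Step 3: length = 1
Step 4: length = 1
Step 5: length = 1

Answer: 1


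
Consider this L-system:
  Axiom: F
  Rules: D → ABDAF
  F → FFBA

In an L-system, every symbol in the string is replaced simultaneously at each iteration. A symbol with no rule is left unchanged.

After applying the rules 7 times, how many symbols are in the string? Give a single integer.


Answer: 382

Derivation:
Step 0: length = 1
Step 1: length = 4
Step 2: length = 10
Step 3: length = 22
Step 4: length = 46
Step 5: length = 94
Step 6: length = 190
Step 7: length = 382


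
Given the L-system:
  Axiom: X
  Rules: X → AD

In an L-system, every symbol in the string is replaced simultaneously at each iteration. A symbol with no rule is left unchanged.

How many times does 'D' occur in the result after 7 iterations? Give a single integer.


Step 0: X  (0 'D')
Step 1: AD  (1 'D')
Step 2: AD  (1 'D')
Step 3: AD  (1 'D')
Step 4: AD  (1 'D')
Step 5: AD  (1 'D')
Step 6: AD  (1 'D')
Step 7: AD  (1 'D')

Answer: 1


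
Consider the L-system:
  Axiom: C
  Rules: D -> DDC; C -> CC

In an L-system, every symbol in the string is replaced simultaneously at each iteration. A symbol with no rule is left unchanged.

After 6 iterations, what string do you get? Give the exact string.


Step 0: C
Step 1: CC
Step 2: CCCC
Step 3: CCCCCCCC
Step 4: CCCCCCCCCCCCCCCC
Step 5: CCCCCCCCCCCCCCCCCCCCCCCCCCCCCCCC
Step 6: CCCCCCCCCCCCCCCCCCCCCCCCCCCCCCCCCCCCCCCCCCCCCCCCCCCCCCCCCCCCCCCC

Answer: CCCCCCCCCCCCCCCCCCCCCCCCCCCCCCCCCCCCCCCCCCCCCCCCCCCCCCCCCCCCCCCC


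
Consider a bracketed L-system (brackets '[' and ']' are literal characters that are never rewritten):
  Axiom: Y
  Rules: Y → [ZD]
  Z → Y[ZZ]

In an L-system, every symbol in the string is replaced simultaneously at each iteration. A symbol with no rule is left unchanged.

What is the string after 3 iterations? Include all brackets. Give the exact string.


Step 0: Y
Step 1: [ZD]
Step 2: [Y[ZZ]D]
Step 3: [[ZD][Y[ZZ]Y[ZZ]]D]

Answer: [[ZD][Y[ZZ]Y[ZZ]]D]


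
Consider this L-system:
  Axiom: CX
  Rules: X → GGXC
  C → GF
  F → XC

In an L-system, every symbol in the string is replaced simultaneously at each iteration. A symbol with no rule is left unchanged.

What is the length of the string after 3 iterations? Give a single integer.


Answer: 20

Derivation:
Step 0: length = 2
Step 1: length = 6
Step 2: length = 11
Step 3: length = 20


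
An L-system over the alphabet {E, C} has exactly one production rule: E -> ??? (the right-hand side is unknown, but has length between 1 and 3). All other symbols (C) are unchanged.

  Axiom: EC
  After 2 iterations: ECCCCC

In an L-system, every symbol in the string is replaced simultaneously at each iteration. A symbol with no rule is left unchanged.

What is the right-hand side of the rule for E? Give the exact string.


Trying E -> ECC:
  Step 0: EC
  Step 1: ECCC
  Step 2: ECCCCC
Matches the given result.

Answer: ECC


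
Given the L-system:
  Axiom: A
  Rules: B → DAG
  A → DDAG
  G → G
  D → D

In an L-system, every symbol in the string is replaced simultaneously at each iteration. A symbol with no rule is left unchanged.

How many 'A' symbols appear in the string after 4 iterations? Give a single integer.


Answer: 1

Derivation:
Step 0: A  (1 'A')
Step 1: DDAG  (1 'A')
Step 2: DDDDAGG  (1 'A')
Step 3: DDDDDDAGGG  (1 'A')
Step 4: DDDDDDDDAGGGG  (1 'A')


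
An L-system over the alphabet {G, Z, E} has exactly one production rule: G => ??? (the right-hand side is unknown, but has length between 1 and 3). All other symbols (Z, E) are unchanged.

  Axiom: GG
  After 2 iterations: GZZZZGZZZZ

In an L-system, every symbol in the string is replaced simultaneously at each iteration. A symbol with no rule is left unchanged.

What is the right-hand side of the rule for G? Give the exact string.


Trying G => GZZ:
  Step 0: GG
  Step 1: GZZGZZ
  Step 2: GZZZZGZZZZ
Matches the given result.

Answer: GZZ


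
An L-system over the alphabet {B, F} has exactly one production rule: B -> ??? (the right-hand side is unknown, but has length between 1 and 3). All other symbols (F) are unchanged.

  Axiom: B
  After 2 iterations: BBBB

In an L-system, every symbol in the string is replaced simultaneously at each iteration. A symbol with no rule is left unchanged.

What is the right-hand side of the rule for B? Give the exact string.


Answer: BB

Derivation:
Trying B -> BB:
  Step 0: B
  Step 1: BB
  Step 2: BBBB
Matches the given result.


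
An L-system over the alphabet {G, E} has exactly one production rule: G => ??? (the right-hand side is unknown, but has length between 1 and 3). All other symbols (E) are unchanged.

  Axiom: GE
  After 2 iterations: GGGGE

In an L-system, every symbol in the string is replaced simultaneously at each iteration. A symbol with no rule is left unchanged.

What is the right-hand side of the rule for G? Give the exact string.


Trying G => GG:
  Step 0: GE
  Step 1: GGE
  Step 2: GGGGE
Matches the given result.

Answer: GG


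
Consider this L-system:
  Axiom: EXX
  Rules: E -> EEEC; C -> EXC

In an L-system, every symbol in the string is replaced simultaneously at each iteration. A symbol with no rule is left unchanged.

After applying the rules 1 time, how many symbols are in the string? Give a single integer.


Answer: 6

Derivation:
Step 0: length = 3
Step 1: length = 6


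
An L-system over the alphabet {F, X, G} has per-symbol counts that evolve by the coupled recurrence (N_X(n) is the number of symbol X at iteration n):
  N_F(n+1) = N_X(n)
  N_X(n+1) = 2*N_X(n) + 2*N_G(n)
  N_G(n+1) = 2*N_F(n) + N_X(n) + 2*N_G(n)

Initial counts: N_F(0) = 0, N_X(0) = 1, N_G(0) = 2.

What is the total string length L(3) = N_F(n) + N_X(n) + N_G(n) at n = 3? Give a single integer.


Step 0: N_F=0, N_X=1, N_G=2, L=3
Step 1: N_F=1, N_X=6, N_G=5, L=12
Step 2: N_F=6, N_X=22, N_G=18, L=46
Step 3: N_F=22, N_X=80, N_G=70, L=172

Answer: 172


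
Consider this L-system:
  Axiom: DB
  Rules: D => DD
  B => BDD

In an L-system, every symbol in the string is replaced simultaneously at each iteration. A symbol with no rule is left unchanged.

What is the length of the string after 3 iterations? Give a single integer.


Answer: 23

Derivation:
Step 0: length = 2
Step 1: length = 5
Step 2: length = 11
Step 3: length = 23


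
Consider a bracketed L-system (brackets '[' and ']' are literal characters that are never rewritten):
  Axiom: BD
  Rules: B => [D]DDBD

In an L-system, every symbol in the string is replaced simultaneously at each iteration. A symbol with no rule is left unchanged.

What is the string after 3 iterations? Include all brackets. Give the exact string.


Answer: [D]DD[D]DD[D]DDBDDDD

Derivation:
Step 0: BD
Step 1: [D]DDBDD
Step 2: [D]DD[D]DDBDDD
Step 3: [D]DD[D]DD[D]DDBDDDD


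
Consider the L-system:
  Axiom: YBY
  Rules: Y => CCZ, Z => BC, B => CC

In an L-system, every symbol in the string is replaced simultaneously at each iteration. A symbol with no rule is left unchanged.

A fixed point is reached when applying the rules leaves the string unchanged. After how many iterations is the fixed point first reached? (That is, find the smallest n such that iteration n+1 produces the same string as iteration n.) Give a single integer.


Answer: 3

Derivation:
Step 0: YBY
Step 1: CCZCCCCZ
Step 2: CCBCCCCCBC
Step 3: CCCCCCCCCCCC
Step 4: CCCCCCCCCCCC  (unchanged — fixed point at step 3)


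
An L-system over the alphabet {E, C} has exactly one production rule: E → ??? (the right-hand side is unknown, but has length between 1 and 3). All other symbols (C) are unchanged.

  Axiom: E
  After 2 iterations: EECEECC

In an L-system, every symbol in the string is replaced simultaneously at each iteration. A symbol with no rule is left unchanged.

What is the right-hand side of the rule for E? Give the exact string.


Trying E → EEC:
  Step 0: E
  Step 1: EEC
  Step 2: EECEECC
Matches the given result.

Answer: EEC


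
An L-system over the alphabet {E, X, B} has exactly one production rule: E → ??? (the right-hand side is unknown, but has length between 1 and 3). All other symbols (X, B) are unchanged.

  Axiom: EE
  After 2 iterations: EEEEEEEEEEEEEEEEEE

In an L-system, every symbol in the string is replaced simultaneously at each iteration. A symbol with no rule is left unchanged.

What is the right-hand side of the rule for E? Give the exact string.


Trying E → EEE:
  Step 0: EE
  Step 1: EEEEEE
  Step 2: EEEEEEEEEEEEEEEEEE
Matches the given result.

Answer: EEE


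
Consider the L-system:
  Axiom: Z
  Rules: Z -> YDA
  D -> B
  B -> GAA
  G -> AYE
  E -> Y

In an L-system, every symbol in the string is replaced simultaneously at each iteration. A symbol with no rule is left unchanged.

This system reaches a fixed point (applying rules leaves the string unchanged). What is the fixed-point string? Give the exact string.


Step 0: Z
Step 1: YDA
Step 2: YBA
Step 3: YGAAA
Step 4: YAYEAAA
Step 5: YAYYAAA
Step 6: YAYYAAA  (unchanged — fixed point at step 5)

Answer: YAYYAAA


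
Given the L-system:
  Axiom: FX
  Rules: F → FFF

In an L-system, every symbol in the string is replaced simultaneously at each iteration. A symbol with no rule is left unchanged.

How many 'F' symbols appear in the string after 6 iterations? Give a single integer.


Step 0: FX  (1 'F')
Step 1: FFFX  (3 'F')
Step 2: FFFFFFFFFX  (9 'F')
Step 3: FFFFFFFFFFFFFFFFFFFFFFFFFFFX  (27 'F')
Step 4: FFFFFFFFFFFFFFFFFFFFFFFFFFFFFFFFFFFFFFFFFFFFFFFFFFFFFFFFFFFFFFFFFFFFFFFFFFFFFFFFFX  (81 'F')
Step 5: FFFFFFFFFFFFFFFFFFFFFFFFFFFFFFFFFFFFFFFFFFFFFFFFFFFFFFFFFFFFFFFFFFFFFFFFFFFFFFFFFFFFFFFFFFFFFFFFFFFFFFFFFFFFFFFFFFFFFFFFFFFFFFFFFFFFFFFFFFFFFFFFFFFFFFFFFFFFFFFFFFFFFFFFFFFFFFFFFFFFFFFFFFFFFFFFFFFFFFFFFFFFFFFFFFFFFFFFFFFFFFFFFFFFFFFFFFFFFFFFFFFX  (243 'F')
Step 6: FFFFFFFFFFFFFFFFFFFFFFFFFFFFFFFFFFFFFFFFFFFFFFFFFFFFFFFFFFFFFFFFFFFFFFFFFFFFFFFFFFFFFFFFFFFFFFFFFFFFFFFFFFFFFFFFFFFFFFFFFFFFFFFFFFFFFFFFFFFFFFFFFFFFFFFFFFFFFFFFFFFFFFFFFFFFFFFFFFFFFFFFFFFFFFFFFFFFFFFFFFFFFFFFFFFFFFFFFFFFFFFFFFFFFFFFFFFFFFFFFFFFFFFFFFFFFFFFFFFFFFFFFFFFFFFFFFFFFFFFFFFFFFFFFFFFFFFFFFFFFFFFFFFFFFFFFFFFFFFFFFFFFFFFFFFFFFFFFFFFFFFFFFFFFFFFFFFFFFFFFFFFFFFFFFFFFFFFFFFFFFFFFFFFFFFFFFFFFFFFFFFFFFFFFFFFFFFFFFFFFFFFFFFFFFFFFFFFFFFFFFFFFFFFFFFFFFFFFFFFFFFFFFFFFFFFFFFFFFFFFFFFFFFFFFFFFFFFFFFFFFFFFFFFFFFFFFFFFFFFFFFFFFFFFFFFFFFFFFFFFFFFFFFFFFFFFFFFFFFFFFFFFFFFFFFFFFFFFFFFFFFFFFFFFFFFFFFFFFFFFFFFFFFFFFFFFFFFFFFFFFFFFFFFFFFFFFFFFFFFFFFFFFFFFFFFFFFFFFFFFFFFFFFFFFFFFFFFFFFFFFFFFFFFFFFFFFFFFFFFFFFFFFFFFFFFFFFFFFFFFFFFFFFFFX  (729 'F')

Answer: 729


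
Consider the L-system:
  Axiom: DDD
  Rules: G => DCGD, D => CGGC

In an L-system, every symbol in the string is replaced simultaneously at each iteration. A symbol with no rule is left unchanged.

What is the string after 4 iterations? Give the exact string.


Answer: CCDCGDDCGDCCCGGCCDCGDCGGCCDCGDDCGDCCDCGDDCGDCCCGGCCDCGDCGGCCDCGDDCGDCCCCDCGDDCGDCCCGGCCDCGDCGGCCDCGDDCGDCCDCGDDCGDCCCGGCCDCGDCGGCCDCGDDCGDCCCCDCGDDCGDCCCGGCCDCGDCGGCCDCGDDCGDCCDCGDDCGDCCCGGCCDCGDCGGCCDCGDDCGDCC

Derivation:
Step 0: DDD
Step 1: CGGCCGGCCGGC
Step 2: CDCGDDCGDCCDCGDDCGDCCDCGDDCGDC
Step 3: CCGGCCDCGDCGGCCGGCCDCGDCGGCCCCGGCCDCGDCGGCCGGCCDCGDCGGCCCCGGCCDCGDCGGCCGGCCDCGDCGGCC
Step 4: CCDCGDDCGDCCCGGCCDCGDCGGCCDCGDDCGDCCDCGDDCGDCCCGGCCDCGDCGGCCDCGDDCGDCCCCDCGDDCGDCCCGGCCDCGDCGGCCDCGDDCGDCCDCGDDCGDCCCGGCCDCGDCGGCCDCGDDCGDCCCCDCGDDCGDCCCGGCCDCGDCGGCCDCGDDCGDCCDCGDDCGDCCCGGCCDCGDCGGCCDCGDDCGDCC


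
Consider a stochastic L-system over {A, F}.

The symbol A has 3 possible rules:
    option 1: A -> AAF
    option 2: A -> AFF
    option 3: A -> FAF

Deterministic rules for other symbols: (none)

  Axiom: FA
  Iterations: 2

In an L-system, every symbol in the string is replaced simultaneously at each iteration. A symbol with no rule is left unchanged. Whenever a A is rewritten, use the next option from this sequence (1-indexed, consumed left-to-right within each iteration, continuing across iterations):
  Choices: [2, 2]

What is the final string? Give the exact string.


Answer: FAFFFF

Derivation:
Step 0: FA
Step 1: FAFF  (used choices [2])
Step 2: FAFFFF  (used choices [2])


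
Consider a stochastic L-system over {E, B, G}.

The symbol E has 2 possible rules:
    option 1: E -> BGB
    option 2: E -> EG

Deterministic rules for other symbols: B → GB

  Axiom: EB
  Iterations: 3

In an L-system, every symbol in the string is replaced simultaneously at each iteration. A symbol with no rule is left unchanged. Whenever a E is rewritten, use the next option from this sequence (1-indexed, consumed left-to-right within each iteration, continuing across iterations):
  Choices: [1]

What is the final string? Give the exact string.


Answer: GGBGGGBGGGB

Derivation:
Step 0: EB
Step 1: BGBGB  (used choices [1])
Step 2: GBGGBGGB  (used choices [])
Step 3: GGBGGGBGGGB  (used choices [])


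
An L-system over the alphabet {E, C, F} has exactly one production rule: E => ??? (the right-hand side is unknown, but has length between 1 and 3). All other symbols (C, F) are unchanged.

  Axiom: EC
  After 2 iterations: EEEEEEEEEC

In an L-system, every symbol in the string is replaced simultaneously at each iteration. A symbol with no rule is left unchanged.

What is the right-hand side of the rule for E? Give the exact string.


Trying E => EEE:
  Step 0: EC
  Step 1: EEEC
  Step 2: EEEEEEEEEC
Matches the given result.

Answer: EEE


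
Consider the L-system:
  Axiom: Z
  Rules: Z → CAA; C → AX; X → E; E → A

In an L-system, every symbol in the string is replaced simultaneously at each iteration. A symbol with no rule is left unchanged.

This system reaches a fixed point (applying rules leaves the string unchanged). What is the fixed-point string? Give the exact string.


Answer: AAAA

Derivation:
Step 0: Z
Step 1: CAA
Step 2: AXAA
Step 3: AEAA
Step 4: AAAA
Step 5: AAAA  (unchanged — fixed point at step 4)


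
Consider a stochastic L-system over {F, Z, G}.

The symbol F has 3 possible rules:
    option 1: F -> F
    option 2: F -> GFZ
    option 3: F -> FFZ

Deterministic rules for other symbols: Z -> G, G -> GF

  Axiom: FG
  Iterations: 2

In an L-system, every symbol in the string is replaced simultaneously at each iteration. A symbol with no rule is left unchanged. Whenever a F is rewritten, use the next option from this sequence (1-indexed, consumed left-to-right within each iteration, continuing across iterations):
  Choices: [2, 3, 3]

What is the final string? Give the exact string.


Step 0: FG
Step 1: GFZGF  (used choices [2])
Step 2: GFFFZGGFFFZ  (used choices [3, 3])

Answer: GFFFZGGFFFZ


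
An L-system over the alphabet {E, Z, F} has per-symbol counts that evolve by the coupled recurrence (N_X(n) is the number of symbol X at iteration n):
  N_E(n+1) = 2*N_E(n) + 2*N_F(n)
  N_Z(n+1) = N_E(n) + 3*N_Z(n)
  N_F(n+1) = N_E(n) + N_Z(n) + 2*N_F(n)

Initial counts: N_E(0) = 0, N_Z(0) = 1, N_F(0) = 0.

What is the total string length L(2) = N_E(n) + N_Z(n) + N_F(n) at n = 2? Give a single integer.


Step 0: N_E=0, N_Z=1, N_F=0, L=1
Step 1: N_E=0, N_Z=3, N_F=1, L=4
Step 2: N_E=2, N_Z=9, N_F=5, L=16

Answer: 16


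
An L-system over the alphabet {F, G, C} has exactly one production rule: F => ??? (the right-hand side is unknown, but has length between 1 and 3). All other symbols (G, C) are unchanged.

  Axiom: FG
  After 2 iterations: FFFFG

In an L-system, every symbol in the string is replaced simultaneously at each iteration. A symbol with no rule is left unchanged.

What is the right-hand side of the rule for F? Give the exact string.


Answer: FF

Derivation:
Trying F => FF:
  Step 0: FG
  Step 1: FFG
  Step 2: FFFFG
Matches the given result.


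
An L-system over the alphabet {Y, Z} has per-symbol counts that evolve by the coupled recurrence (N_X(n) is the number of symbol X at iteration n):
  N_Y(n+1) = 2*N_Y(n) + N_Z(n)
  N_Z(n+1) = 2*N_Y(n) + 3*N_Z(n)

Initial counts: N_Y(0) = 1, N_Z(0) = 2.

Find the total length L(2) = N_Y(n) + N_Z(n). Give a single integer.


Step 0: N_Y=1, N_Z=2, L=3
Step 1: N_Y=4, N_Z=8, L=12
Step 2: N_Y=16, N_Z=32, L=48

Answer: 48


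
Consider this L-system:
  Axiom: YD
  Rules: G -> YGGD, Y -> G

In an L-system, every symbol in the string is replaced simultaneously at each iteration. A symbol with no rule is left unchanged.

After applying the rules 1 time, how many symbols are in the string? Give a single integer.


Step 0: length = 2
Step 1: length = 2

Answer: 2


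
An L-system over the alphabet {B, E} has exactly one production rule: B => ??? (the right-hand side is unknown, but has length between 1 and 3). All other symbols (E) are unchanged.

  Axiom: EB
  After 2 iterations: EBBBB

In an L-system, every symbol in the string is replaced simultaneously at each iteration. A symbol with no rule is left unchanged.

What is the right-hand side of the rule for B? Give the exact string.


Trying B => BB:
  Step 0: EB
  Step 1: EBB
  Step 2: EBBBB
Matches the given result.

Answer: BB


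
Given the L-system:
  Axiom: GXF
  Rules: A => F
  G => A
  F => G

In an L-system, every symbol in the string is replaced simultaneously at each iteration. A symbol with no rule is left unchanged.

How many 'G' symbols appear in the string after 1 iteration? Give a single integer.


Step 0: GXF  (1 'G')
Step 1: AXG  (1 'G')

Answer: 1


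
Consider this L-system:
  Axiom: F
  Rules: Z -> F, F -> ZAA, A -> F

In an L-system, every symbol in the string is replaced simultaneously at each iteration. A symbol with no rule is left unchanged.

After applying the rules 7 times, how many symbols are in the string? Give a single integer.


Step 0: length = 1
Step 1: length = 3
Step 2: length = 3
Step 3: length = 9
Step 4: length = 9
Step 5: length = 27
Step 6: length = 27
Step 7: length = 81

Answer: 81


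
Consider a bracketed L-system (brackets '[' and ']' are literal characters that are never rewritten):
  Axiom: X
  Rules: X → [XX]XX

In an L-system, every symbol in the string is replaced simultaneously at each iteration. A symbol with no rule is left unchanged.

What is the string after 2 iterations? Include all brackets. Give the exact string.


Answer: [[XX]XX[XX]XX][XX]XX[XX]XX

Derivation:
Step 0: X
Step 1: [XX]XX
Step 2: [[XX]XX[XX]XX][XX]XX[XX]XX


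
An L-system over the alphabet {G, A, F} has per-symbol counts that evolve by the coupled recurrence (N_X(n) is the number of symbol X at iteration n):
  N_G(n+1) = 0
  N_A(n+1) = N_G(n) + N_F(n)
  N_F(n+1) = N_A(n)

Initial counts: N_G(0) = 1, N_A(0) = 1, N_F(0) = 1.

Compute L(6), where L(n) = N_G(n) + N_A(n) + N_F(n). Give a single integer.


Answer: 3

Derivation:
Step 0: N_G=1, N_A=1, N_F=1, L=3
Step 1: N_G=0, N_A=2, N_F=1, L=3
Step 2: N_G=0, N_A=1, N_F=2, L=3
Step 3: N_G=0, N_A=2, N_F=1, L=3
Step 4: N_G=0, N_A=1, N_F=2, L=3
Step 5: N_G=0, N_A=2, N_F=1, L=3
Step 6: N_G=0, N_A=1, N_F=2, L=3


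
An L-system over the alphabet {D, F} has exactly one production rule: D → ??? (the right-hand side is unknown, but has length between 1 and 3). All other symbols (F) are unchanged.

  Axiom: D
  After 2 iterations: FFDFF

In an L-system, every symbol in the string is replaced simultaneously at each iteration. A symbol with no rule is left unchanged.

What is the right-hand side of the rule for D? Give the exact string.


Answer: FDF

Derivation:
Trying D → FDF:
  Step 0: D
  Step 1: FDF
  Step 2: FFDFF
Matches the given result.


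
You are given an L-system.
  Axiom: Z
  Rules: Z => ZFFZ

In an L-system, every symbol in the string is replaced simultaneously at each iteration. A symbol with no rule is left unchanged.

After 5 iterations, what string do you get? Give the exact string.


Answer: ZFFZFFZFFZFFZFFZFFZFFZFFZFFZFFZFFZFFZFFZFFZFFZFFZFFZFFZFFZFFZFFZFFZFFZFFZFFZFFZFFZFFZFFZFFZFFZ

Derivation:
Step 0: Z
Step 1: ZFFZ
Step 2: ZFFZFFZFFZ
Step 3: ZFFZFFZFFZFFZFFZFFZFFZ
Step 4: ZFFZFFZFFZFFZFFZFFZFFZFFZFFZFFZFFZFFZFFZFFZFFZ
Step 5: ZFFZFFZFFZFFZFFZFFZFFZFFZFFZFFZFFZFFZFFZFFZFFZFFZFFZFFZFFZFFZFFZFFZFFZFFZFFZFFZFFZFFZFFZFFZFFZ


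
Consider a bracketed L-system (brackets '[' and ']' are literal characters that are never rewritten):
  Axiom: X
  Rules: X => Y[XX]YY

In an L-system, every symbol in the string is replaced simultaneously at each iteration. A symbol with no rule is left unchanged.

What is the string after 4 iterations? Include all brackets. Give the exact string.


Answer: Y[Y[Y[Y[XX]YYY[XX]YY]YYY[Y[XX]YYY[XX]YY]YY]YYY[Y[Y[XX]YYY[XX]YY]YYY[Y[XX]YYY[XX]YY]YY]YY]YY

Derivation:
Step 0: X
Step 1: Y[XX]YY
Step 2: Y[Y[XX]YYY[XX]YY]YY
Step 3: Y[Y[Y[XX]YYY[XX]YY]YYY[Y[XX]YYY[XX]YY]YY]YY
Step 4: Y[Y[Y[Y[XX]YYY[XX]YY]YYY[Y[XX]YYY[XX]YY]YY]YYY[Y[Y[XX]YYY[XX]YY]YYY[Y[XX]YYY[XX]YY]YY]YY]YY


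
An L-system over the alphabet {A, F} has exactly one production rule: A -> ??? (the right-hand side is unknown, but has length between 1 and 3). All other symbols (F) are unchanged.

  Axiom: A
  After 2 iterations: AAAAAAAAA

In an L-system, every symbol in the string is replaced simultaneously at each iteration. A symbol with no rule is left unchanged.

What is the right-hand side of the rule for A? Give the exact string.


Answer: AAA

Derivation:
Trying A -> AAA:
  Step 0: A
  Step 1: AAA
  Step 2: AAAAAAAAA
Matches the given result.


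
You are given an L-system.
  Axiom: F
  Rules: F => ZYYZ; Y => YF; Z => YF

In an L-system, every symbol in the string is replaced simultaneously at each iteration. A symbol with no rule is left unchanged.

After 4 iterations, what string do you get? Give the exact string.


Answer: YFZYYZYFYFYFYFYFZYYZYFYFYFYFYFZYYZYFYFYFYFYFZYYZYFYFYFYF

Derivation:
Step 0: F
Step 1: ZYYZ
Step 2: YFYFYFYF
Step 3: YFZYYZYFZYYZYFZYYZYFZYYZ
Step 4: YFZYYZYFYFYFYFYFZYYZYFYFYFYFYFZYYZYFYFYFYFYFZYYZYFYFYFYF


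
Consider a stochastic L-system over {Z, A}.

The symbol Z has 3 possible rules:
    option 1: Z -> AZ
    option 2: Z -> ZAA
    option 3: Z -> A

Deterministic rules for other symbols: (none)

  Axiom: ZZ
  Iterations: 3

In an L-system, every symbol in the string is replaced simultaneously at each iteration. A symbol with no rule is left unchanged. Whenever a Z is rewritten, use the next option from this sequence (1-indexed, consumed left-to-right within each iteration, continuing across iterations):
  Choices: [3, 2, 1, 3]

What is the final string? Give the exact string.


Step 0: ZZ
Step 1: AZAA  (used choices [3, 2])
Step 2: AAZAA  (used choices [1])
Step 3: AAAAA  (used choices [3])

Answer: AAAAA


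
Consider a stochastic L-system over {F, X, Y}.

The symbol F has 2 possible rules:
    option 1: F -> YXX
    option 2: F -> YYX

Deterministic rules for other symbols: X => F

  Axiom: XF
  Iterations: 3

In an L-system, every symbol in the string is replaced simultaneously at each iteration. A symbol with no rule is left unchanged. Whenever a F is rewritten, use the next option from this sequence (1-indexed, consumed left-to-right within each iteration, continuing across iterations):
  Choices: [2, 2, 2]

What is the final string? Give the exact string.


Answer: YYFYYYYX

Derivation:
Step 0: XF
Step 1: FYYX  (used choices [2])
Step 2: YYXYYF  (used choices [2])
Step 3: YYFYYYYX  (used choices [2])


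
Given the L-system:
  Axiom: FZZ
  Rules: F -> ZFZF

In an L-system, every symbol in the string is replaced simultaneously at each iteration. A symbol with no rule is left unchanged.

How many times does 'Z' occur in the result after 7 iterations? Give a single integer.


Answer: 256

Derivation:
Step 0: FZZ  (2 'Z')
Step 1: ZFZFZZ  (4 'Z')
Step 2: ZZFZFZZFZFZZ  (8 'Z')
Step 3: ZZZFZFZZFZFZZZFZFZZFZFZZ  (16 'Z')
Step 4: ZZZZFZFZZFZFZZZFZFZZFZFZZZZFZFZZFZFZZZFZFZZFZFZZ  (32 'Z')
Step 5: ZZZZZFZFZZFZFZZZFZFZZFZFZZZZFZFZZFZFZZZFZFZZFZFZZZZZFZFZZFZFZZZFZFZZFZFZZZZFZFZZFZFZZZFZFZZFZFZZ  (64 'Z')
Step 6: ZZZZZZFZFZZFZFZZZFZFZZFZFZZZZFZFZZFZFZZZFZFZZFZFZZZZZFZFZZFZFZZZFZFZZFZFZZZZFZFZZFZFZZZFZFZZFZFZZZZZZFZFZZFZFZZZFZFZZFZFZZZZFZFZZFZFZZZFZFZZFZFZZZZZFZFZZFZFZZZFZFZZFZFZZZZFZFZZFZFZZZFZFZZFZFZZ  (128 'Z')
Step 7: ZZZZZZZFZFZZFZFZZZFZFZZFZFZZZZFZFZZFZFZZZFZFZZFZFZZZZZFZFZZFZFZZZFZFZZFZFZZZZFZFZZFZFZZZFZFZZFZFZZZZZZFZFZZFZFZZZFZFZZFZFZZZZFZFZZFZFZZZFZFZZFZFZZZZZFZFZZFZFZZZFZFZZFZFZZZZFZFZZFZFZZZFZFZZFZFZZZZZZZFZFZZFZFZZZFZFZZFZFZZZZFZFZZFZFZZZFZFZZFZFZZZZZFZFZZFZFZZZFZFZZFZFZZZZFZFZZFZFZZZFZFZZFZFZZZZZZFZFZZFZFZZZFZFZZFZFZZZZFZFZZFZFZZZFZFZZFZFZZZZZFZFZZFZFZZZFZFZZFZFZZZZFZFZZFZFZZZFZFZZFZFZZ  (256 'Z')


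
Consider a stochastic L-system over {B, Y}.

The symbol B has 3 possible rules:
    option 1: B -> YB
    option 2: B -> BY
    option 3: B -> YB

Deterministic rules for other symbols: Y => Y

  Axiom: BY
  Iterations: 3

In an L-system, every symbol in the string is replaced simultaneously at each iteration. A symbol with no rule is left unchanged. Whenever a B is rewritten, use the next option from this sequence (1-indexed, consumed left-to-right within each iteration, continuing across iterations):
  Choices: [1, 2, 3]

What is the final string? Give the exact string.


Step 0: BY
Step 1: YBY  (used choices [1])
Step 2: YBYY  (used choices [2])
Step 3: YYBYY  (used choices [3])

Answer: YYBYY


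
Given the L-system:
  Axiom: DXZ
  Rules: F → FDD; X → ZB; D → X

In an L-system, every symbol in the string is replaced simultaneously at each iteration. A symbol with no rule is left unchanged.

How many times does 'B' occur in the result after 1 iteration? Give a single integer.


Answer: 1

Derivation:
Step 0: DXZ  (0 'B')
Step 1: XZBZ  (1 'B')


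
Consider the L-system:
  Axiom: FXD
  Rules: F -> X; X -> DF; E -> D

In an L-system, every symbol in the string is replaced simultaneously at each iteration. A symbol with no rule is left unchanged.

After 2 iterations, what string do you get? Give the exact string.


Step 0: FXD
Step 1: XDFD
Step 2: DFDXD

Answer: DFDXD


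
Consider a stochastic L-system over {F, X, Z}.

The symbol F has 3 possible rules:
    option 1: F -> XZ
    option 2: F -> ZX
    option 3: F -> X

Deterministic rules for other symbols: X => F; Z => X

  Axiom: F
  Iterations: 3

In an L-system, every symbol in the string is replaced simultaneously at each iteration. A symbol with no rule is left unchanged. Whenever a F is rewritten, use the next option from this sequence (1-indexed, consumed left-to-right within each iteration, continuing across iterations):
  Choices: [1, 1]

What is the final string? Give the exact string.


Step 0: F
Step 1: XZ  (used choices [1])
Step 2: FX  (used choices [])
Step 3: XZF  (used choices [1])

Answer: XZF


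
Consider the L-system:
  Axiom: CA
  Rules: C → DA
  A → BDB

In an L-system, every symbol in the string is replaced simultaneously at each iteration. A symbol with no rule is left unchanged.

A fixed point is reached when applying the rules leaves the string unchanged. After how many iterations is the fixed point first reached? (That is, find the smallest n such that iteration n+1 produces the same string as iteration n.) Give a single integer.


Step 0: CA
Step 1: DABDB
Step 2: DBDBBDB
Step 3: DBDBBDB  (unchanged — fixed point at step 2)

Answer: 2


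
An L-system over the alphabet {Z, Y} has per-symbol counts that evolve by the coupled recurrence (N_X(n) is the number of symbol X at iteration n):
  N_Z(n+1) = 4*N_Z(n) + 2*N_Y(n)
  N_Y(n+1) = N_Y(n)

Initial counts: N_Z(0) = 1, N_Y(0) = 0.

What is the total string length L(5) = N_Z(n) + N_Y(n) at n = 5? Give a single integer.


Answer: 1024

Derivation:
Step 0: N_Z=1, N_Y=0, L=1
Step 1: N_Z=4, N_Y=0, L=4
Step 2: N_Z=16, N_Y=0, L=16
Step 3: N_Z=64, N_Y=0, L=64
Step 4: N_Z=256, N_Y=0, L=256
Step 5: N_Z=1024, N_Y=0, L=1024


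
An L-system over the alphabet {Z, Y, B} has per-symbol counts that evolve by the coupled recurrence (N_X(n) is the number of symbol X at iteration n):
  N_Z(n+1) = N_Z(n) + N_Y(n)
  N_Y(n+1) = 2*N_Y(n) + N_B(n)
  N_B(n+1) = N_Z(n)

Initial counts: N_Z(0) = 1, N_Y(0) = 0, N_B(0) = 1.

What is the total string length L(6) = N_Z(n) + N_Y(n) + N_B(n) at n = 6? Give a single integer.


Step 0: N_Z=1, N_Y=0, N_B=1, L=2
Step 1: N_Z=1, N_Y=1, N_B=1, L=3
Step 2: N_Z=2, N_Y=3, N_B=1, L=6
Step 3: N_Z=5, N_Y=7, N_B=2, L=14
Step 4: N_Z=12, N_Y=16, N_B=5, L=33
Step 5: N_Z=28, N_Y=37, N_B=12, L=77
Step 6: N_Z=65, N_Y=86, N_B=28, L=179

Answer: 179


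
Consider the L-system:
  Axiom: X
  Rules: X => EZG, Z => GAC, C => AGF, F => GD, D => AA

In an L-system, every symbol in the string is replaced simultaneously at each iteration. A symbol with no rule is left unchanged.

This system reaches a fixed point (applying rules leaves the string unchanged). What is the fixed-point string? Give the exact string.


Answer: EGAAGGAAG

Derivation:
Step 0: X
Step 1: EZG
Step 2: EGACG
Step 3: EGAAGFG
Step 4: EGAAGGDG
Step 5: EGAAGGAAG
Step 6: EGAAGGAAG  (unchanged — fixed point at step 5)


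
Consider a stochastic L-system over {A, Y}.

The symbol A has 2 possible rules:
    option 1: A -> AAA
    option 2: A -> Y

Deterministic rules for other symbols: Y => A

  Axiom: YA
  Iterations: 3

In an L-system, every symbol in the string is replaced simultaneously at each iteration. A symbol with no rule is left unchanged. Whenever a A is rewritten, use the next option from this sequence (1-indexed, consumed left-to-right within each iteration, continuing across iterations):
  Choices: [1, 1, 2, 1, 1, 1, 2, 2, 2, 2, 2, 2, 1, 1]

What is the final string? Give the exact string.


Answer: AAAYYAYYYYAAAAAA

Derivation:
Step 0: YA
Step 1: AAAA  (used choices [1])
Step 2: AAAYAAAAAA  (used choices [1, 2, 1, 1])
Step 3: AAAYYAYYYYAAAAAA  (used choices [1, 2, 2, 2, 2, 2, 2, 1, 1])


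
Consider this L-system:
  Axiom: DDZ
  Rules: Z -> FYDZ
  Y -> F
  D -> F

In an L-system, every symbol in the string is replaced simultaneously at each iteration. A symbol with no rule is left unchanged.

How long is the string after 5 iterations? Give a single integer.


Step 0: length = 3
Step 1: length = 6
Step 2: length = 9
Step 3: length = 12
Step 4: length = 15
Step 5: length = 18

Answer: 18


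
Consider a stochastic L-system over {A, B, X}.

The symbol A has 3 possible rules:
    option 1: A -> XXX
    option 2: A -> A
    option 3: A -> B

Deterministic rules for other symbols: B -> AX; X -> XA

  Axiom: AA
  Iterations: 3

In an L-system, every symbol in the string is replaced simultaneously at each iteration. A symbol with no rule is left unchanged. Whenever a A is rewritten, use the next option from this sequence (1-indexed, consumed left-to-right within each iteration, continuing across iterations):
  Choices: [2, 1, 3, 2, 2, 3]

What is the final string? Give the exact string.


Step 0: AA
Step 1: AXXX  (used choices [2, 1])
Step 2: BXAXAXA  (used choices [3])
Step 3: AXXAAXAAXAB  (used choices [2, 2, 3])

Answer: AXXAAXAAXAB


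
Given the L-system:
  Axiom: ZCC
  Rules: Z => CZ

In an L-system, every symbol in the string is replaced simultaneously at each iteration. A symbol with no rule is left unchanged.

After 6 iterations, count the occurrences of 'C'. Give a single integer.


Step 0: ZCC  (2 'C')
Step 1: CZCC  (3 'C')
Step 2: CCZCC  (4 'C')
Step 3: CCCZCC  (5 'C')
Step 4: CCCCZCC  (6 'C')
Step 5: CCCCCZCC  (7 'C')
Step 6: CCCCCCZCC  (8 'C')

Answer: 8


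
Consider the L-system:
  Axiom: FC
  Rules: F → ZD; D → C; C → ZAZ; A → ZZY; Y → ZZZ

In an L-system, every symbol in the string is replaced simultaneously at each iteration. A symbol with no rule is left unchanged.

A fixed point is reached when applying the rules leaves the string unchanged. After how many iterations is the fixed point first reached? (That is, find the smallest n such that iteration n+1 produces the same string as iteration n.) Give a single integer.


Answer: 5

Derivation:
Step 0: FC
Step 1: ZDZAZ
Step 2: ZCZZZYZ
Step 3: ZZAZZZZZZZZ
Step 4: ZZZZYZZZZZZZZ
Step 5: ZZZZZZZZZZZZZZZ
Step 6: ZZZZZZZZZZZZZZZ  (unchanged — fixed point at step 5)


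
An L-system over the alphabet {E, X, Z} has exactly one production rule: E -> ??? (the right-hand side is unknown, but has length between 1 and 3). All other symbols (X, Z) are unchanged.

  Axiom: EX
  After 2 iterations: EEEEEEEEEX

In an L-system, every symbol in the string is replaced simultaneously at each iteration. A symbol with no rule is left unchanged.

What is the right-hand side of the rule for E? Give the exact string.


Answer: EEE

Derivation:
Trying E -> EEE:
  Step 0: EX
  Step 1: EEEX
  Step 2: EEEEEEEEEX
Matches the given result.


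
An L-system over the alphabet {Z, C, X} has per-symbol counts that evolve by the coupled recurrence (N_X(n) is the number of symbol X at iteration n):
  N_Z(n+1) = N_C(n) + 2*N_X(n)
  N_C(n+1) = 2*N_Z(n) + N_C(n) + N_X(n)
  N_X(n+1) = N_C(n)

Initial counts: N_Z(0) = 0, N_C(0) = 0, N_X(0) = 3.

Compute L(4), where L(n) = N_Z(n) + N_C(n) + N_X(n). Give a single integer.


Step 0: N_Z=0, N_C=0, N_X=3, L=3
Step 1: N_Z=6, N_C=3, N_X=0, L=9
Step 2: N_Z=3, N_C=15, N_X=3, L=21
Step 3: N_Z=21, N_C=24, N_X=15, L=60
Step 4: N_Z=54, N_C=81, N_X=24, L=159

Answer: 159


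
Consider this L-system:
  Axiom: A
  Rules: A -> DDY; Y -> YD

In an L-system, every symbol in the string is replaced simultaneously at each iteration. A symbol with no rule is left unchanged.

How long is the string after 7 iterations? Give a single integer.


Step 0: length = 1
Step 1: length = 3
Step 2: length = 4
Step 3: length = 5
Step 4: length = 6
Step 5: length = 7
Step 6: length = 8
Step 7: length = 9

Answer: 9


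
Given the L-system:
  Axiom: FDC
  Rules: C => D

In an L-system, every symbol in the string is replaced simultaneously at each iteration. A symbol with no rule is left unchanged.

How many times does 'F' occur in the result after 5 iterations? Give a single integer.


Answer: 1

Derivation:
Step 0: FDC  (1 'F')
Step 1: FDD  (1 'F')
Step 2: FDD  (1 'F')
Step 3: FDD  (1 'F')
Step 4: FDD  (1 'F')
Step 5: FDD  (1 'F')


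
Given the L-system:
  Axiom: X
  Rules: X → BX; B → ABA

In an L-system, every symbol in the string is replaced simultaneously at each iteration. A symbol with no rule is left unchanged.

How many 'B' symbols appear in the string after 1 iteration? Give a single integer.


Step 0: X  (0 'B')
Step 1: BX  (1 'B')

Answer: 1


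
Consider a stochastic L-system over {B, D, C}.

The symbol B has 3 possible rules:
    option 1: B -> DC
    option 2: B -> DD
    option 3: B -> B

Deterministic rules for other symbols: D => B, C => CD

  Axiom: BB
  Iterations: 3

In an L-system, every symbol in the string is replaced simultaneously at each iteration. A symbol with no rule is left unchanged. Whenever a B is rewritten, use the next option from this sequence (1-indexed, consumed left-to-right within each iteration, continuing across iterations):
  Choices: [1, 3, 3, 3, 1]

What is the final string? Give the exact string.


Step 0: BB
Step 1: DCB  (used choices [1, 3])
Step 2: BCDB  (used choices [3])
Step 3: BCDBDC  (used choices [3, 1])

Answer: BCDBDC


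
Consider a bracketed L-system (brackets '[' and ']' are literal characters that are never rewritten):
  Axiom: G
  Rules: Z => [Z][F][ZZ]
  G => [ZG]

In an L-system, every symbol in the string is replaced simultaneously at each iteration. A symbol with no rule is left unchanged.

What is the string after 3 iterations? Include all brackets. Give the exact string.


Step 0: G
Step 1: [ZG]
Step 2: [[Z][F][ZZ][ZG]]
Step 3: [[[Z][F][ZZ]][F][[Z][F][ZZ][Z][F][ZZ]][[Z][F][ZZ][ZG]]]

Answer: [[[Z][F][ZZ]][F][[Z][F][ZZ][Z][F][ZZ]][[Z][F][ZZ][ZG]]]


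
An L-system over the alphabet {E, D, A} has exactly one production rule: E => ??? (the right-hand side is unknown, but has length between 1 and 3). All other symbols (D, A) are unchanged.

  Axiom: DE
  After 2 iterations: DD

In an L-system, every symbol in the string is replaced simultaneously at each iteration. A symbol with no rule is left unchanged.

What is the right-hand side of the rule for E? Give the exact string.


Answer: D

Derivation:
Trying E => D:
  Step 0: DE
  Step 1: DD
  Step 2: DD
Matches the given result.


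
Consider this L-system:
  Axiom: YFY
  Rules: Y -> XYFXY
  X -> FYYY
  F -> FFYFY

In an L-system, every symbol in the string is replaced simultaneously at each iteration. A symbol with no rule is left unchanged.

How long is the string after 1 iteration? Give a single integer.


Step 0: length = 3
Step 1: length = 15

Answer: 15


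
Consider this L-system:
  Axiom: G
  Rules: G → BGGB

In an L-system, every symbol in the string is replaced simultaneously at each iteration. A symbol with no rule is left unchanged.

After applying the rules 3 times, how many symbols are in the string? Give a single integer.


Answer: 22

Derivation:
Step 0: length = 1
Step 1: length = 4
Step 2: length = 10
Step 3: length = 22
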